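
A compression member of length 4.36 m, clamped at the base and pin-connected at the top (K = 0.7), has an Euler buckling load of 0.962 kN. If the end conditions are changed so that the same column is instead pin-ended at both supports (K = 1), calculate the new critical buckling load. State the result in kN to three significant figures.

P_cr ≈ 0.471 kN

P_cr ∝ 1/K², so P_cr,new = P_cr,old × (K_old/K_new)² = 0.962 × (0.7/1)²
= 0.962 × 0.4900 = 0.471 kN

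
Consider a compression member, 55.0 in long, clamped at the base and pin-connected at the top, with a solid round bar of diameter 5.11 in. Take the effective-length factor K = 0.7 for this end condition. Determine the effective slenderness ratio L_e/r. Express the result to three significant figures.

For a solid circle r = d/4 = 5.11/4 = 1.278 in
L_e = K·L = 0.7 × 55.0 = 38.50 in
λ = L_e / r_min = 38.500 / 1.278 = 30.1

λ ≈ 30.1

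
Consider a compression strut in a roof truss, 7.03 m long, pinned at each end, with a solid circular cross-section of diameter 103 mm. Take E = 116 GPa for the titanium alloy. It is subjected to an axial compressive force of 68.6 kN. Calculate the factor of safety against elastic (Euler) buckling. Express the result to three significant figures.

I = πd⁴/64 = π×103⁴/64 = 5.525×10^6 mm⁴
I = 5.525×10^6 mm⁴ = 5.525×10^-6 m⁴
Effective length L_e = K·L = 1 × 7.03 = 7.030 m
P_cr = π²EI / L_e² = π² × 116×10⁹ × 5.525×10^-6 / 7.030² = 1.280×10^5 N
Factor of safety n = P_cr / P = 127.99 / 68.6 = 1.87

n ≈ 1.87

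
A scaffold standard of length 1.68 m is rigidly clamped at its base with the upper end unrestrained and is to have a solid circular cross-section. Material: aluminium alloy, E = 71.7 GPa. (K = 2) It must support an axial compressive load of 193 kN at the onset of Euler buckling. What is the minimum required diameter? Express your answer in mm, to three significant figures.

d ≈ 89.0 mm

L_e = K·L = 2 × 1.68 = 3.360 m
Required I = P_cr·L_e²/(π²E) = 1.930×10^5 × 3.360² / (π² × 7.17×10^10) = 3.079×10^-6 m⁴
I_req = 3.079×10^6 mm⁴
Solid circle: I = πd⁴/64  ⇒  d = (64I/π)^(1/4) = (64×3.079×10^6/π)^(1/4) = 89.0 mm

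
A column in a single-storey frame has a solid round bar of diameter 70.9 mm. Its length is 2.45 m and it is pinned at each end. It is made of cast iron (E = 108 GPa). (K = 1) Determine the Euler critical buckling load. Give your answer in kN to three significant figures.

I = πd⁴/64 = π×70.9⁴/64 = 1.240×10^6 mm⁴
I = 1.240×10^6 mm⁴ = 1.240×10^-6 m⁴
Effective length L_e = K·L = 1 × 2.45 = 2.450 m
P_cr = π²EI / L_e² = π² × 108×10⁹ × 1.240×10^-6 / 2.450² = 2.203×10^5 N

P_cr ≈ 220 kN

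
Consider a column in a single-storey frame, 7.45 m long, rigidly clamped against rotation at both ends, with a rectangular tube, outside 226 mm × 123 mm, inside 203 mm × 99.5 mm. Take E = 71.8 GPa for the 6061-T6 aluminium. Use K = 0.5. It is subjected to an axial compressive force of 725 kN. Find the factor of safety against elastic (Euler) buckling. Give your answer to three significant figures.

Weak-axis I_min = (h_o·b_o³ − h_i·b_i³)/12 with b_o = 123, b_i = 99.50 mm (shorter outer/inner sides).
I_min = (226×123³ − 203.0×99.50³)/12 = 1.838×10^7 mm⁴
I = 1.838×10^7 mm⁴ = 1.838×10^-5 m⁴
Effective length L_e = K·L = 0.5 × 7.45 = 3.725 m
P_cr = π²EI / L_e² = π² × 71.8×10⁹ × 1.838×10^-5 / 3.725² = 9.388×10^5 N
Factor of safety n = P_cr / P = 938.79 / 725 = 1.29

n ≈ 1.29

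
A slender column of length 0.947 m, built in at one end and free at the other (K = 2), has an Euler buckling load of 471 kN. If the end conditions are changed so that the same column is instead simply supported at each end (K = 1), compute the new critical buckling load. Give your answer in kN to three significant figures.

P_cr ≈ 1880 kN

P_cr ∝ 1/K², so P_cr,new = P_cr,old × (K_old/K_new)² = 471 × (2/1)²
= 471 × 4.000 = 1880 kN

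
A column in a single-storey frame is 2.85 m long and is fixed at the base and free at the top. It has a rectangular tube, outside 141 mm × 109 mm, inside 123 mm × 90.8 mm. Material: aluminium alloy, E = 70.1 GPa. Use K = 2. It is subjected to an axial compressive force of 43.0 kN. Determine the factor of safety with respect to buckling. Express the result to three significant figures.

Weak-axis I_min = (h_o·b_o³ − h_i·b_i³)/12 with b_o = 109, b_i = 90.80 mm (shorter outer/inner sides).
I_min = (141×109³ − 123.0×90.80³)/12 = 7.543×10^6 mm⁴
I = 7.543×10^6 mm⁴ = 7.543×10^-6 m⁴
Effective length L_e = K·L = 2 × 2.85 = 5.700 m
P_cr = π²EI / L_e² = π² × 70.1×10⁹ × 7.543×10^-6 / 5.700² = 1.606×10^5 N
Factor of safety n = P_cr / P = 160.63 / 43.0 = 3.74

n ≈ 3.74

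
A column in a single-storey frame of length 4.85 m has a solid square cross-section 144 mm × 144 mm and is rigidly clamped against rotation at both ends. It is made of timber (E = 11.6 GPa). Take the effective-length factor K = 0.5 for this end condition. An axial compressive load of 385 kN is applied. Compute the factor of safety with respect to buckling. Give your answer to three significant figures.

I = a⁴/12 = 144⁴/12 = 3.583×10^7 mm⁴
I = 3.583×10^7 mm⁴ = 3.583×10^-5 m⁴
Effective length L_e = K·L = 0.5 × 4.85 = 2.425 m
P_cr = π²EI / L_e² = π² × 11.6×10⁹ × 3.583×10^-5 / 2.425² = 6.976×10^5 N
Factor of safety n = P_cr / P = 697.59 / 385 = 1.81

n ≈ 1.81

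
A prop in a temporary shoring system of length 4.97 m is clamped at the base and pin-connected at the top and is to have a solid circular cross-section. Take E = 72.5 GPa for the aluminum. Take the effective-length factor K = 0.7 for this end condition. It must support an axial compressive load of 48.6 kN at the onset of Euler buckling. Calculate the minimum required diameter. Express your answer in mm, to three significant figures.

d ≈ 64.0 mm

L_e = K·L = 0.7 × 4.97 = 3.479 m
Required I = P_cr·L_e²/(π²E) = 4.860×10^4 × 3.479² / (π² × 7.25×10^10) = 8.221×10^-7 m⁴
I_req = 8.221×10^5 mm⁴
Solid circle: I = πd⁴/64  ⇒  d = (64I/π)^(1/4) = (64×8.221×10^5/π)^(1/4) = 64.0 mm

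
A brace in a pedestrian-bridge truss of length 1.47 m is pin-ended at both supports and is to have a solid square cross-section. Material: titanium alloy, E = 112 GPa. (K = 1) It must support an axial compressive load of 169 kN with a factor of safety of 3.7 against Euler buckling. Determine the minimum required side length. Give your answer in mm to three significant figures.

a ≈ 61.9 mm

Required P_cr = n·P = 3.7 × 169 = 625.3 kN
L_e = K·L = 1 × 1.47 = 1.470 m
Required I = P_cr·L_e²/(π²E) = 6.253×10^5 × 1.470² / (π² × 1.12×10^11) = 1.222×10^-6 m⁴
I_req = 1.222×10^6 mm⁴
Solid square: I = a⁴/12  ⇒  a = (12I)^(1/4) = (12×1.222×10^6)^(1/4) = 61.9 mm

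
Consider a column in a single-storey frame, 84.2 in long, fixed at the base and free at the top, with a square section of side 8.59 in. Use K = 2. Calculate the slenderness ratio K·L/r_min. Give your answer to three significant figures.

λ ≈ 67.9

For a square r = a/√12 = 8.59/√12 = 2.480 in
L_e = K·L = 2 × 84.2 = 168.4 in
λ = L_e / r_min = 168.40 / 2.480 = 67.9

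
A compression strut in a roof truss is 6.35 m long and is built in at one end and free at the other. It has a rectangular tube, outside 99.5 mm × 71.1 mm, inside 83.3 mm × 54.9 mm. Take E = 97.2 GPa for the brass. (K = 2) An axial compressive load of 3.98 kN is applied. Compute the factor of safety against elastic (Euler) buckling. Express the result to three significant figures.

n ≈ 2.74

Weak-axis I_min = (h_o·b_o³ − h_i·b_i³)/12 with b_o = 71.1, b_i = 54.90 mm (shorter outer/inner sides).
I_min = (99.5×71.1³ − 83.30×54.90³)/12 = 1.832×10^6 mm⁴
I = 1.832×10^6 mm⁴ = 1.832×10^-6 m⁴
Effective length L_e = K·L = 2 × 6.35 = 12.70 m
P_cr = π²EI / L_e² = π² × 97.2×10⁹ × 1.832×10^-6 / 12.70² = 1.089×10^4 N
Factor of safety n = P_cr / P = 10.894 / 3.98 = 2.74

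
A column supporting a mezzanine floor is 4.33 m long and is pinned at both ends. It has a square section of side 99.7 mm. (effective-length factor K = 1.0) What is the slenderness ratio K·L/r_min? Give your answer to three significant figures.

λ ≈ 150

For a square r = a/√12 = 99.7/√12 = 28.78 mm
L_e = K·L = 1 × 4.33 m = 4.330 m = 4330.0 mm
λ = L_e / r_min = 4330.0 / 28.78 = 150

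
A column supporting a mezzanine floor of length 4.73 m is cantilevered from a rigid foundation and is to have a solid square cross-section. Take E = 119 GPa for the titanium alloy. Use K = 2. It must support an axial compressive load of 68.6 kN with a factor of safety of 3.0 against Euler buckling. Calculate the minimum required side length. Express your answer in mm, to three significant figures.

a ≈ 117 mm

Required P_cr = n·P = 3.0 × 68.6 = 205.8 kN
L_e = K·L = 2 × 4.73 = 9.460 m
Required I = P_cr·L_e²/(π²E) = 2.058×10^5 × 9.460² / (π² × 1.19×10^11) = 1.568×10^-5 m⁴
I_req = 1.568×10^7 mm⁴
Solid square: I = a⁴/12  ⇒  a = (12I)^(1/4) = (12×1.568×10^7)^(1/4) = 117 mm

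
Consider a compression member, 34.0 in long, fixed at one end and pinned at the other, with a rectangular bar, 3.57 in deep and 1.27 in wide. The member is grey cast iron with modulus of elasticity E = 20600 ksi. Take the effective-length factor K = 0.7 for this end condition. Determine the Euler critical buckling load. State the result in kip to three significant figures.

P_cr ≈ 219 kip

Buckling occurs about the weak axis: I_min = h·b³/12 with b = 1.27 in (the shorter side).
I_min = 3.57×1.27³/12 = 0.6094 in⁴
Effective length L_e = K·L = 0.7 × 34.0 = 23.80 in
P_cr = π²EI / L_e² = π² × 20600×10³ × 0.6094 / 23.80² = 2.187×10^5 lb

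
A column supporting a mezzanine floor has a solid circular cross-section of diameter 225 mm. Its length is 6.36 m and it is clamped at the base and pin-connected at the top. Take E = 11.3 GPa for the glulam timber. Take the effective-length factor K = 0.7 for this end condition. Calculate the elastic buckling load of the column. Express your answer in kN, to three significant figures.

P_cr ≈ 708 kN

I = πd⁴/64 = π×225⁴/64 = 1.258×10^8 mm⁴
I = 1.258×10^8 mm⁴ = 1.258×10^-4 m⁴
Effective length L_e = K·L = 0.7 × 6.36 = 4.452 m
P_cr = π²EI / L_e² = π² × 11.3×10⁹ × 1.258×10^-4 / 4.452² = 7.079×10^5 N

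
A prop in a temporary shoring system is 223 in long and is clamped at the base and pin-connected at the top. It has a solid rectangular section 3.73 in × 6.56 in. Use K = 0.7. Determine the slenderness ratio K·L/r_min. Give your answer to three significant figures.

λ ≈ 145

Buckling occurs about the weak axis: I_min = h·b³/12 with b = 3.73 in (the shorter side).
I_min = 6.56×3.73³/12 = 28.37 in⁴
A = 24.47 in²;  r_min = √(I/A) = √(28.37/24.47) = 1.077 in
L_e = K·L = 0.7 × 223 = 156.1 in
λ = L_e / r_min = 156.10 / 1.077 = 145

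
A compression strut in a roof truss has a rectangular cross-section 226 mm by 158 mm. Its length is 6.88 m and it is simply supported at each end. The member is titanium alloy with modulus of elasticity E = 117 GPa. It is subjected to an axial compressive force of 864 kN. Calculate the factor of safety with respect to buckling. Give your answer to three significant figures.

n ≈ 2.10

Buckling occurs about the weak axis: I_min = h·b³/12 with b = 158 mm (the shorter side).
I_min = 226×158³/12 = 7.428×10^7 mm⁴
I = 7.428×10^7 mm⁴ = 7.428×10^-5 m⁴
Effective length L_e = K·L = 1 × 6.88 = 6.880 m
P_cr = π²EI / L_e² = π² × 117×10⁹ × 7.428×10^-5 / 6.880² = 1.812×10^6 N
Factor of safety n = P_cr / P = 1812.2 / 864 = 2.10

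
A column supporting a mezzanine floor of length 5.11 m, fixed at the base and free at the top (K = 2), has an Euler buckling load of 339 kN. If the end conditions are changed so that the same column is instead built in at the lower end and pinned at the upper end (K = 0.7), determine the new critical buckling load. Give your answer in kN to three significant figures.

P_cr ∝ 1/K², so P_cr,new = P_cr,old × (K_old/K_new)² = 339 × (2/0.7)²
= 339 × 8.163 = 2770 kN

P_cr ≈ 2770 kN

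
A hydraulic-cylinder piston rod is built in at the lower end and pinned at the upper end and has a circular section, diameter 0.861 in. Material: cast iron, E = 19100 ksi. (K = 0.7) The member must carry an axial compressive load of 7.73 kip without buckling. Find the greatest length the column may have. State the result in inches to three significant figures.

L_max ≈ 36.6 in

I = πd⁴/64 = π×0.861⁴/64 = 2.698×10^-2 in⁴
At the buckling limit P_cr = P = 7.730×10^3 lb
From P_cr = π²EI/(K·L)²:  L = (1/K)·√(π²EI/P_cr) = (1/0.7)·√(π²×1.91×10^7×2.698×10^-2/7.730×10^3)
L = 36.6 in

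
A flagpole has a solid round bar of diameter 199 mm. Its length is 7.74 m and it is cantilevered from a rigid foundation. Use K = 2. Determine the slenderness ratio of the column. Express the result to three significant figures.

λ ≈ 311

For a solid circle r = d/4 = 199/4 = 49.75 mm
L_e = K·L = 2 × 7.74 m = 15.48 m = 15480 mm
λ = L_e / r_min = 15480 / 49.75 = 311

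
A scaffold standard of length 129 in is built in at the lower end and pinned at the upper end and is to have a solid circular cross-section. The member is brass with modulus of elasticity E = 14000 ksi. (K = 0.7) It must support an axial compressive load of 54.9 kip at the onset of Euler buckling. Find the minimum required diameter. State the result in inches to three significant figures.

L_e = K·L = 0.7 × 129 = 90.30 in
Required I = P_cr·L_e²/(π²E) = 5.490×10^4 × 90.30² / (π² × 1.40×10^7) = 3.240 in⁴
Solid circle: I = πd⁴/64  ⇒  d = (64I/π)^(1/4) = (64×3.240/π)^(1/4) = 2.85 in

d ≈ 2.85 in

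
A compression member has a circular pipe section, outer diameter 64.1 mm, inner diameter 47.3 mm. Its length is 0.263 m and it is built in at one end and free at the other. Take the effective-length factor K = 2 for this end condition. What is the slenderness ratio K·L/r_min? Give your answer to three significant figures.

d_o = 64.1 mm, d_i = 47.3 mm
I = π(d_o⁴ − d_i⁴)/64 = π(64.1⁴ − 47.30⁴)/64 = 5.830×10^5 mm⁴
A = 1.470×10^3 mm²;  r_min = √(I/A) = √(5.830×10^5/1.470×10^3) = 19.92 mm
L_e = K·L = 2 × 0.263 m = 0.5260 m = 526.00 mm
λ = L_e / r_min = 526.00 / 19.92 = 26.4

λ ≈ 26.4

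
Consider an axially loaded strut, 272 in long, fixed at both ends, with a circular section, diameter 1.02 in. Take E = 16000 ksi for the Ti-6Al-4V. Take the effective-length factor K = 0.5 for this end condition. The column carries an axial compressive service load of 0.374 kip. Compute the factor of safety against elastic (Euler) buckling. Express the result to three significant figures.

I = πd⁴/64 = π×1.02⁴/64 = 5.313×10^-2 in⁴
Effective length L_e = K·L = 0.5 × 272 = 136.0 in
P_cr = π²EI / L_e² = π² × 16000×10³ × 5.313×10^-2 / 136.0² = 453.6 lb
Factor of safety n = P_cr / P = 0.45364 / 0.374 = 1.21

n ≈ 1.21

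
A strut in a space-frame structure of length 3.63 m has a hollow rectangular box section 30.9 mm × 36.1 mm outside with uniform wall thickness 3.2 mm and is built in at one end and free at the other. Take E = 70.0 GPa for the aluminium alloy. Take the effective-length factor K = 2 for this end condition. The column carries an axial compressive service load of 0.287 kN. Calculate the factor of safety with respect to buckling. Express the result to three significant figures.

Inner dimensions: h_i = 36.1 − 2×3.2 = 29.70 mm, b_i = 30.9 − 2×3.2 = 24.50 mm
Weak-axis I_min = (h_o·b_o³ − h_i·b_i³)/12 with b_o = 30.9, b_i = 24.50 mm (shorter outer/inner sides).
I_min = (36.1×30.9³ − 29.70×24.50³)/12 = 5.236×10^4 mm⁴
I = 5.236×10^4 mm⁴ = 5.236×10^-8 m⁴
Effective length L_e = K·L = 2 × 3.63 = 7.260 m
P_cr = π²EI / L_e² = π² × 70.0×10⁹ × 5.236×10^-8 / 7.260² = 686.3 N
Factor of safety n = P_cr / P = 0.68630 / 0.287 = 2.39

n ≈ 2.39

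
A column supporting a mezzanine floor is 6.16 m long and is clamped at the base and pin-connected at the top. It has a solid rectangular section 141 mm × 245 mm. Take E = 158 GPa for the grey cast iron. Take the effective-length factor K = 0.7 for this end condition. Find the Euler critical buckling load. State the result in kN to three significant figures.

P_cr ≈ 4800 kN

Buckling occurs about the weak axis: I_min = h·b³/12 with b = 141 mm (the shorter side).
I_min = 245×141³/12 = 5.723×10^7 mm⁴
I = 5.723×10^7 mm⁴ = 5.723×10^-5 m⁴
Effective length L_e = K·L = 0.7 × 6.16 = 4.312 m
P_cr = π²EI / L_e² = π² × 158×10⁹ × 5.723×10^-5 / 4.312² = 4.800×10^6 N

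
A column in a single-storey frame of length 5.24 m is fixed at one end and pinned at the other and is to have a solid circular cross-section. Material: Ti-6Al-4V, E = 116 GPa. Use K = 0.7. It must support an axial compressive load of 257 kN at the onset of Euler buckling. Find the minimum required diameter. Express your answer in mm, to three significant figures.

d ≈ 88.6 mm

L_e = K·L = 0.7 × 5.24 = 3.668 m
Required I = P_cr·L_e²/(π²E) = 2.570×10^5 × 3.668² / (π² × 1.16×10^11) = 3.020×10^-6 m⁴
I_req = 3.020×10^6 mm⁴
Solid circle: I = πd⁴/64  ⇒  d = (64I/π)^(1/4) = (64×3.020×10^6/π)^(1/4) = 88.6 mm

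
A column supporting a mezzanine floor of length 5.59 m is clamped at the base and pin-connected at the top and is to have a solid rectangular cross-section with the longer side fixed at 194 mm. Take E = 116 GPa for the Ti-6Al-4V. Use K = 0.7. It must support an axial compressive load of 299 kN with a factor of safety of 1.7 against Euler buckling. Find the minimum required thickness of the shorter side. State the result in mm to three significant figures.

Required P_cr = n·P = 1.7 × 299 = 508.3 kN
L_e = K·L = 0.7 × 5.59 = 3.913 m
Required I = P_cr·L_e²/(π²E) = 5.083×10^5 × 3.913² / (π² × 1.16×10^11) = 6.798×10^-6 m⁴
I_req = 6.798×10^6 mm⁴
Rectangle, weak axis: I_min = h·b³/12 with h = 194 mm fixed  ⇒  b = (12I/h)^(1/3) = 74.9 mm

b ≈ 74.9 mm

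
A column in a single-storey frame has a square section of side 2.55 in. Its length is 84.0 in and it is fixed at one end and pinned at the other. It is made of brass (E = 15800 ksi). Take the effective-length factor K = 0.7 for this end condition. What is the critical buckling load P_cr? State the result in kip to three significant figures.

I = a⁴/12 = 2.55⁴/12 = 3.524 in⁴
Effective length L_e = K·L = 0.7 × 84.0 = 58.80 in
P_cr = π²EI / L_e² = π² × 15800×10³ × 3.524 / 58.80² = 1.589×10^5 lb

P_cr ≈ 159 kip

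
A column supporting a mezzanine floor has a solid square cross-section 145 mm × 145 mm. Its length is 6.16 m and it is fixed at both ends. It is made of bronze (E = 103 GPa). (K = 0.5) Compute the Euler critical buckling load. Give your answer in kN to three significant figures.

I = a⁴/12 = 145⁴/12 = 3.684×10^7 mm⁴
I = 3.684×10^7 mm⁴ = 3.684×10^-5 m⁴
Effective length L_e = K·L = 0.5 × 6.16 = 3.080 m
P_cr = π²EI / L_e² = π² × 103×10⁹ × 3.684×10^-5 / 3.080² = 3.948×10^6 N

P_cr ≈ 3950 kN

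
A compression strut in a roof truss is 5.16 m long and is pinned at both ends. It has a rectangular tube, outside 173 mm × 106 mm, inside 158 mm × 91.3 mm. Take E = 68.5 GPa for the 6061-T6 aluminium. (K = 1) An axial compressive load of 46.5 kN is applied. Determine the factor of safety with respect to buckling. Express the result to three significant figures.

Weak-axis I_min = (h_o·b_o³ − h_i·b_i³)/12 with b_o = 106, b_i = 91.30 mm (shorter outer/inner sides).
I_min = (173×106³ − 158.0×91.30³)/12 = 7.150×10^6 mm⁴
I = 7.150×10^6 mm⁴ = 7.150×10^-6 m⁴
Effective length L_e = K·L = 1 × 5.16 = 5.160 m
P_cr = π²EI / L_e² = π² × 68.5×10⁹ × 7.150×10^-6 / 5.160² = 1.816×10^5 N
Factor of safety n = P_cr / P = 181.55 / 46.5 = 3.90

n ≈ 3.90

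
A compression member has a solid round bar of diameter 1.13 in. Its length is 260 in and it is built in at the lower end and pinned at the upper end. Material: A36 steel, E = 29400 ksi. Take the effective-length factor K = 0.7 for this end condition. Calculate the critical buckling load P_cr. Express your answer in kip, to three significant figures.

P_cr ≈ 0.701 kip

I = πd⁴/64 = π×1.13⁴/64 = 8.004×10^-2 in⁴
Effective length L_e = K·L = 0.7 × 260 = 182.0 in
P_cr = π²EI / L_e² = π² × 29400×10³ × 8.004×10^-2 / 182.0² = 701.1 lb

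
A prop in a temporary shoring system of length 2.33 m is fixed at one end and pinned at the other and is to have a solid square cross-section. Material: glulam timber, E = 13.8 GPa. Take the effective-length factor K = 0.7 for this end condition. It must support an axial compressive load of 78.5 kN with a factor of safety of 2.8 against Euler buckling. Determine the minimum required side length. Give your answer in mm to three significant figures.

Required P_cr = n·P = 2.8 × 78.5 = 219.8 kN
L_e = K·L = 0.7 × 2.33 = 1.631 m
Required I = P_cr·L_e²/(π²E) = 2.198×10^5 × 1.631² / (π² × 1.38×10^10) = 4.293×10^-6 m⁴
I_req = 4.293×10^6 mm⁴
Solid square: I = a⁴/12  ⇒  a = (12I)^(1/4) = (12×4.293×10^6)^(1/4) = 84.7 mm

a ≈ 84.7 mm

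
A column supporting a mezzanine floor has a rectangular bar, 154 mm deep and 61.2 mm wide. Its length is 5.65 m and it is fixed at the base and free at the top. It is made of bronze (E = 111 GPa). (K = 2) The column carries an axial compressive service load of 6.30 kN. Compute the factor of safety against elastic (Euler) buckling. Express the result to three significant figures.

Buckling occurs about the weak axis: I_min = h·b³/12 with b = 61.2 mm (the shorter side).
I_min = 154×61.2³/12 = 2.942×10^6 mm⁴
I = 2.942×10^6 mm⁴ = 2.942×10^-6 m⁴
Effective length L_e = K·L = 2 × 5.65 = 11.30 m
P_cr = π²EI / L_e² = π² × 111×10⁹ × 2.942×10^-6 / 11.30² = 2.524×10^4 N
Factor of safety n = P_cr / P = 25.238 / 6.30 = 4.01

n ≈ 4.01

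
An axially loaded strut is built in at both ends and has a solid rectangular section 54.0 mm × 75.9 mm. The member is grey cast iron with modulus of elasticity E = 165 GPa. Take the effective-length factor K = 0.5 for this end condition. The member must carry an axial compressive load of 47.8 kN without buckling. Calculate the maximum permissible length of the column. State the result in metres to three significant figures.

Buckling occurs about the weak axis: I_min = h·b³/12 with b = 54.0 mm (the shorter side).
I_min = 75.9×54.0³/12 = 9.960×10^5 mm⁴
I = 9.960×10^-7 m⁴
At the buckling limit P_cr = P = 4.780×10^4 N
From P_cr = π²EI/(K·L)²:  L = (1/K)·√(π²EI/P_cr) = (1/0.5)·√(π²×1.65×10^11×9.960×10^-7/4.780×10^4)
L = 11.7 m

L_max ≈ 11.7 m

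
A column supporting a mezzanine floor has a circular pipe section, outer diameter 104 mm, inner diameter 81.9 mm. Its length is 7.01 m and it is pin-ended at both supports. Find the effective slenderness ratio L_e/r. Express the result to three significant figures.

d_o = 104 mm, d_i = 81.9 mm
I = π(d_o⁴ − d_i⁴)/64 = π(104⁴ − 81.90⁴)/64 = 3.534×10^6 mm⁴
A = 3.227×10^3 mm²;  r_min = √(I/A) = √(3.534×10^6/3.227×10^3) = 33.09 mm
L_e = K·L = 1 × 7.01 m = 7.010 m = 7010.0 mm
λ = L_e / r_min = 7010.0 / 33.09 = 212

λ ≈ 212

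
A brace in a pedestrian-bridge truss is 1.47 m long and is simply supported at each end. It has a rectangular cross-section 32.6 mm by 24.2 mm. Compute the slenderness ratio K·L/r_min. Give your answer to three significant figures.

λ ≈ 210

For a rectangle r_min = b/√12 = 24.2/√12 = 6.986 mm
L_e = K·L = 1 × 1.47 m = 1.470 m = 1470.0 mm
λ = L_e / r_min = 1470.0 / 6.986 = 210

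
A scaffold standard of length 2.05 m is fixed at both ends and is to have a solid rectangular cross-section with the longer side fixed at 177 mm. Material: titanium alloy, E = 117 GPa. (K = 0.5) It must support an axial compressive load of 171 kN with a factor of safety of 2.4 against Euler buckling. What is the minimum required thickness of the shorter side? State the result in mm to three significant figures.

Required P_cr = n·P = 2.4 × 171 = 410.4 kN
L_e = K·L = 0.5 × 2.05 = 1.025 m
Required I = P_cr·L_e²/(π²E) = 4.104×10^5 × 1.025² / (π² × 1.17×10^11) = 3.734×10^-7 m⁴
I_req = 3.734×10^5 mm⁴
Rectangle, weak axis: I_min = h·b³/12 with h = 177 mm fixed  ⇒  b = (12I/h)^(1/3) = 29.4 mm

b ≈ 29.4 mm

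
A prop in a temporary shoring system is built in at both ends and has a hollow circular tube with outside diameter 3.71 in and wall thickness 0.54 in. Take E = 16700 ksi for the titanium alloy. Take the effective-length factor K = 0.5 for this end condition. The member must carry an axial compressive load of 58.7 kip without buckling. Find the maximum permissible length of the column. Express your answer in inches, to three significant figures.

Inner diameter d_i = 3.71 − 2×0.54 = 2.630 in
I = π(d_o⁴ − d_i⁴)/64 = π(3.71⁴ − 2.630⁴)/64 = 6.951 in⁴
At the buckling limit P_cr = P = 5.870×10^4 lb
From P_cr = π²EI/(K·L)²:  L = (1/K)·√(π²EI/P_cr) = (1/0.5)·√(π²×1.67×10^7×6.951/5.870×10^4)
L = 279 in

L_max ≈ 279 in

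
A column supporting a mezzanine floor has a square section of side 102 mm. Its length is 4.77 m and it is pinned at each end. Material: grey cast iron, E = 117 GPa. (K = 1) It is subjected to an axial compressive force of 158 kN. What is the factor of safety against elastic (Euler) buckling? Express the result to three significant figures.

n ≈ 2.90

I = a⁴/12 = 102⁴/12 = 9.020×10^6 mm⁴
I = 9.020×10^6 mm⁴ = 9.020×10^-6 m⁴
Effective length L_e = K·L = 1 × 4.77 = 4.770 m
P_cr = π²EI / L_e² = π² × 117×10⁹ × 9.020×10^-6 / 4.770² = 4.578×10^5 N
Factor of safety n = P_cr / P = 457.79 / 158 = 2.90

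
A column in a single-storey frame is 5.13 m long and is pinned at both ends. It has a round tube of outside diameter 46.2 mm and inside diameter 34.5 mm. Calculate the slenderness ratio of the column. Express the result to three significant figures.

λ ≈ 356

d_o = 46.2 mm, d_i = 34.5 mm
I = π(d_o⁴ − d_i⁴)/64 = π(46.2⁴ − 34.50⁴)/64 = 1.541×10^5 mm⁴
A = 741.6 mm²;  r_min = √(I/A) = √(1.541×10^5/741.6) = 14.42 mm
L_e = K·L = 1 × 5.13 m = 5.130 m = 5130.0 mm
λ = L_e / r_min = 5130.0 / 14.42 = 356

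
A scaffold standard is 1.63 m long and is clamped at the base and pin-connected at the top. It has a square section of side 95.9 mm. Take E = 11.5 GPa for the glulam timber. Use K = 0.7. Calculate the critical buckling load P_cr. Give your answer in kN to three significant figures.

I = a⁴/12 = 95.9⁴/12 = 7.048×10^6 mm⁴
I = 7.048×10^6 mm⁴ = 7.048×10^-6 m⁴
Effective length L_e = K·L = 0.7 × 1.63 = 1.141 m
P_cr = π²EI / L_e² = π² × 11.5×10⁹ × 7.048×10^-6 / 1.141² = 6.145×10^5 N

P_cr ≈ 614 kN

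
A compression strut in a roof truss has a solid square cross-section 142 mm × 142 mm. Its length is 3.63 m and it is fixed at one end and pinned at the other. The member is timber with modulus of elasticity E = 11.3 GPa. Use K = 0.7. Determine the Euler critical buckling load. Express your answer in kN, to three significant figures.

P_cr ≈ 585 kN

I = a⁴/12 = 142⁴/12 = 3.388×10^7 mm⁴
I = 3.388×10^7 mm⁴ = 3.388×10^-5 m⁴
Effective length L_e = K·L = 0.7 × 3.63 = 2.541 m
P_cr = π²EI / L_e² = π² × 11.3×10⁹ × 3.388×10^-5 / 2.541² = 5.852×10^5 N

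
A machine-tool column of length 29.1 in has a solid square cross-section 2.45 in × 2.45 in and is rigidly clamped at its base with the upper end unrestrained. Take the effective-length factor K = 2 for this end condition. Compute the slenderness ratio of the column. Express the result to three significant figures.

λ ≈ 82.3

For a square r = a/√12 = 2.45/√12 = 0.7073 in
L_e = K·L = 2 × 29.1 = 58.20 in
λ = L_e / r_min = 58.200 / 0.7073 = 82.3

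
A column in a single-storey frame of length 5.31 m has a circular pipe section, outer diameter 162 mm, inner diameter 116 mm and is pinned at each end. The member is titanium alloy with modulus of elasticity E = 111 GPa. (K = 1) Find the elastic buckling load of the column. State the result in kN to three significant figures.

d_o = 162 mm, d_i = 116 mm
I = π(d_o⁴ − d_i⁴)/64 = π(162⁴ − 116.0⁴)/64 = 2.492×10^7 mm⁴
I = 2.492×10^7 mm⁴ = 2.492×10^-5 m⁴
Effective length L_e = K·L = 1 × 5.31 = 5.310 m
P_cr = π²EI / L_e² = π² × 111×10⁹ × 2.492×10^-5 / 5.310² = 9.683×10^5 N

P_cr ≈ 968 kN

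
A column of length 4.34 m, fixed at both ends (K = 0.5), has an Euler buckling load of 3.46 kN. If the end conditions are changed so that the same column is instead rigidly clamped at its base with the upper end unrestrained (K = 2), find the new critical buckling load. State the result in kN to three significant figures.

P_cr ≈ 0.216 kN

P_cr ∝ 1/K², so P_cr,new = P_cr,old × (K_old/K_new)² = 3.46 × (0.5/2)²
= 3.46 × 0.06250 = 0.216 kN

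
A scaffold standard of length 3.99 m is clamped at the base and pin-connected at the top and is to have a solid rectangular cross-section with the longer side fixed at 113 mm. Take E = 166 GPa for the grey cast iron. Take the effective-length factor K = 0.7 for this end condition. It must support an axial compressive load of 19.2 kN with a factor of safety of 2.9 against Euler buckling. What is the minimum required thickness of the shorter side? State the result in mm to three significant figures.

b ≈ 30.4 mm

Required P_cr = n·P = 2.9 × 19.2 = 55.68 kN
L_e = K·L = 0.7 × 3.99 = 2.793 m
Required I = P_cr·L_e²/(π²E) = 5.568×10^4 × 2.793² / (π² × 1.66×10^11) = 2.651×10^-7 m⁴
I_req = 2.651×10^5 mm⁴
Rectangle, weak axis: I_min = h·b³/12 with h = 113 mm fixed  ⇒  b = (12I/h)^(1/3) = 30.4 mm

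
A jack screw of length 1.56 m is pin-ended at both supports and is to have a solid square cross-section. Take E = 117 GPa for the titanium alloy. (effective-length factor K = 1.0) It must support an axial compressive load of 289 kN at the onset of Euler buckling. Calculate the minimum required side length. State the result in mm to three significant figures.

L_e = K·L = 1 × 1.56 = 1.560 m
Required I = P_cr·L_e²/(π²E) = 2.890×10^5 × 1.560² / (π² × 1.17×10^11) = 6.091×10^-7 m⁴
I_req = 6.091×10^5 mm⁴
Solid square: I = a⁴/12  ⇒  a = (12I)^(1/4) = (12×6.091×10^5)^(1/4) = 52.0 mm

a ≈ 52.0 mm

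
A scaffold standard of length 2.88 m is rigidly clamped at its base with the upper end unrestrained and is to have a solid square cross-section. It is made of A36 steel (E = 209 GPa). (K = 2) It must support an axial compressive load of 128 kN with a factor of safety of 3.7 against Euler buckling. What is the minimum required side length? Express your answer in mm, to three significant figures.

a ≈ 97.8 mm

Required P_cr = n·P = 3.7 × 128 = 473.6 kN
L_e = K·L = 2 × 2.88 = 5.760 m
Required I = P_cr·L_e²/(π²E) = 4.736×10^5 × 5.760² / (π² × 2.09×10^11) = 7.617×10^-6 m⁴
I_req = 7.617×10^6 mm⁴
Solid square: I = a⁴/12  ⇒  a = (12I)^(1/4) = (12×7.617×10^6)^(1/4) = 97.8 mm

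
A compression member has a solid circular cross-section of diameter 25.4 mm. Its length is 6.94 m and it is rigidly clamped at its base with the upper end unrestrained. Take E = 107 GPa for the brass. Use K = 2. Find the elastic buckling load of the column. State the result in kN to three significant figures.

I = πd⁴/64 = π×25.4⁴/64 = 2.043×10^4 mm⁴
I = 2.043×10^4 mm⁴ = 2.043×10^-8 m⁴
Effective length L_e = K·L = 2 × 6.94 = 13.88 m
P_cr = π²EI / L_e² = π² × 107×10⁹ × 2.043×10^-8 / 13.88² = 112.0 N

P_cr ≈ 0.112 kN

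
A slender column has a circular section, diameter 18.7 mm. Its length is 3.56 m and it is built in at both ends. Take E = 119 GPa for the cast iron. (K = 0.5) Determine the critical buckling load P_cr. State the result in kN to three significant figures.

P_cr ≈ 2.23 kN

I = πd⁴/64 = π×18.7⁴/64 = 6.003×10^3 mm⁴
I = 6.003×10^3 mm⁴ = 6.003×10^-9 m⁴
Effective length L_e = K·L = 0.5 × 3.56 = 1.780 m
P_cr = π²EI / L_e² = π² × 119×10⁹ × 6.003×10^-9 / 1.780² = 2.225×10^3 N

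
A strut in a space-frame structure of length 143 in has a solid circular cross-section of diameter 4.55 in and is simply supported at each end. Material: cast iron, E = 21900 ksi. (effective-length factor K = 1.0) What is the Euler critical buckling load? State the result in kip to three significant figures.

I = πd⁴/64 = π×4.55⁴/64 = 21.04 in⁴
Effective length L_e = K·L = 1 × 143 = 143.0 in
P_cr = π²EI / L_e² = π² × 21900×10³ × 21.04 / 143.0² = 2.224×10^5 lb

P_cr ≈ 222 kip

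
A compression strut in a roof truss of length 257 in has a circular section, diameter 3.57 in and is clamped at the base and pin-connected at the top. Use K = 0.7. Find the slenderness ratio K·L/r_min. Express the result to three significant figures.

λ ≈ 202

I = πd⁴/64 = π×3.57⁴/64 = 7.973 in⁴
A = 10.01 in²;  r_min = √(I/A) = √(7.973/10.01) = 0.8925 in
L_e = K·L = 0.7 × 257 = 179.9 in
λ = L_e / r_min = 179.90 / 0.8925 = 202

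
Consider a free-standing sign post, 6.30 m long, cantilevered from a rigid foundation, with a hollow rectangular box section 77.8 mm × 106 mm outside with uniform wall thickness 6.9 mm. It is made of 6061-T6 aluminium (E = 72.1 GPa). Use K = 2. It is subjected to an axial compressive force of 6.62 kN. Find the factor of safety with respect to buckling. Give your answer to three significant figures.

Inner dimensions: h_i = 106 − 2×6.9 = 92.20 mm, b_i = 77.8 − 2×6.9 = 64.00 mm
Weak-axis I_min = (h_o·b_o³ − h_i·b_i³)/12 with b_o = 77.8, b_i = 64.00 mm (shorter outer/inner sides).
I_min = (106×77.8³ − 92.20×64.00³)/12 = 2.146×10^6 mm⁴
I = 2.146×10^6 mm⁴ = 2.146×10^-6 m⁴
Effective length L_e = K·L = 2 × 6.30 = 12.60 m
P_cr = π²EI / L_e² = π² × 72.1×10⁹ × 2.146×10^-6 / 12.60² = 9.617×10^3 N
Factor of safety n = P_cr / P = 9.6169 / 6.62 = 1.45

n ≈ 1.45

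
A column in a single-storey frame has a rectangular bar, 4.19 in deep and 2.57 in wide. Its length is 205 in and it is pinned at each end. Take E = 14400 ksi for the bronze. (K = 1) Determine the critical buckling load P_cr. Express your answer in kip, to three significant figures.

P_cr ≈ 20.0 kip

Buckling occurs about the weak axis: I_min = h·b³/12 with b = 2.57 in (the shorter side).
I_min = 4.19×2.57³/12 = 5.927 in⁴
Effective length L_e = K·L = 1 × 205 = 205.0 in
P_cr = π²EI / L_e² = π² × 14400×10³ × 5.927 / 205.0² = 2.004×10^4 lb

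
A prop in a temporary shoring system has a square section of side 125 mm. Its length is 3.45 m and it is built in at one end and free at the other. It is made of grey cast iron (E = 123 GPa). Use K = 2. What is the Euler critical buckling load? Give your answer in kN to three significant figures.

P_cr ≈ 519 kN

I = a⁴/12 = 125⁴/12 = 2.035×10^7 mm⁴
I = 2.035×10^7 mm⁴ = 2.035×10^-5 m⁴
Effective length L_e = K·L = 2 × 3.45 = 6.900 m
P_cr = π²EI / L_e² = π² × 123×10⁹ × 2.035×10^-5 / 6.900² = 5.188×10^5 N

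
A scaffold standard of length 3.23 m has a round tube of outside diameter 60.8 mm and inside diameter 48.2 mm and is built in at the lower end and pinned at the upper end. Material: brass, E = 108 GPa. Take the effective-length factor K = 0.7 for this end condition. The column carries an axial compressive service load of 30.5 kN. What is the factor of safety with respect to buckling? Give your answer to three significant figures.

d_o = 60.8 mm, d_i = 48.2 mm
I = π(d_o⁴ − d_i⁴)/64 = π(60.8⁴ − 48.20⁴)/64 = 4.058×10^5 mm⁴
I = 4.058×10^5 mm⁴ = 4.058×10^-7 m⁴
Effective length L_e = K·L = 0.7 × 3.23 = 2.261 m
P_cr = π²EI / L_e² = π² × 108×10⁹ × 4.058×10^-7 / 2.261² = 8.462×10^4 N
Factor of safety n = P_cr / P = 84.621 / 30.5 = 2.77

n ≈ 2.77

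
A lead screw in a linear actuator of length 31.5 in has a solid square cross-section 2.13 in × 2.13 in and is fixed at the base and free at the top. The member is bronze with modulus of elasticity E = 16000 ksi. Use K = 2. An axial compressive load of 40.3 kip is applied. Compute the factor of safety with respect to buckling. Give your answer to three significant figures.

I = a⁴/12 = 2.13⁴/12 = 1.715 in⁴
Effective length L_e = K·L = 2 × 31.5 = 63.00 in
P_cr = π²EI / L_e² = π² × 16000×10³ × 1.715 / 63.00² = 6.825×10^4 lb
Factor of safety n = P_cr / P = 68.246 / 40.3 = 1.69

n ≈ 1.69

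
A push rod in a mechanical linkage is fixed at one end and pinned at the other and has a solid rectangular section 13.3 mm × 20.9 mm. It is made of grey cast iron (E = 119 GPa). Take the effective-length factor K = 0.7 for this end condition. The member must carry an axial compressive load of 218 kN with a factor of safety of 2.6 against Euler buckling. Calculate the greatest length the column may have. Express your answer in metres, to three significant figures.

Buckling occurs about the weak axis: I_min = h·b³/12 with b = 13.3 mm (the shorter side).
I_min = 20.9×13.3³/12 = 4.098×10^3 mm⁴
I = 4.098×10^-9 m⁴
Required critical load P_cr = n·P = 2.6 × 218 = 566.8 kN = 5.668×10^5 N
From P_cr = π²EI/(K·L)²:  L = (1/K)·√(π²EI/P_cr) = (1/0.7)·√(π²×1.19×10^11×4.098×10^-9/5.668×10^5)
L = 0.132 m

L_max ≈ 0.132 m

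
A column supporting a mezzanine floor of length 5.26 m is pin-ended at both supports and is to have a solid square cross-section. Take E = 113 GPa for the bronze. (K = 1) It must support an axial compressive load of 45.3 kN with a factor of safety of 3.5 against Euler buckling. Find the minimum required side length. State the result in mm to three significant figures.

Required P_cr = n·P = 3.5 × 45.3 = 158.5 kN
L_e = K·L = 1 × 5.26 = 5.260 m
Required I = P_cr·L_e²/(π²E) = 1.585×10^5 × 5.260² / (π² × 1.13×10^11) = 3.933×10^-6 m⁴
I_req = 3.933×10^6 mm⁴
Solid square: I = a⁴/12  ⇒  a = (12I)^(1/4) = (12×3.933×10^6)^(1/4) = 82.9 mm

a ≈ 82.9 mm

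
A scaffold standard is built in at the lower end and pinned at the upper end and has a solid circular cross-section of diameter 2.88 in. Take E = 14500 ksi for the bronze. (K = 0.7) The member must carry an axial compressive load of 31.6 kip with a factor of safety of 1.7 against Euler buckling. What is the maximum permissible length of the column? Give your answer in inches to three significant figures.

L_max ≈ 135 in

I = πd⁴/64 = π×2.88⁴/64 = 3.377 in⁴
Required critical load P_cr = n·P = 1.7 × 31.6 = 53.72 kip = 5.372×10^4 lb
From P_cr = π²EI/(K·L)²:  L = (1/K)·√(π²EI/P_cr) = (1/0.7)·√(π²×1.45×10^7×3.377/5.372×10^4)
L = 135 in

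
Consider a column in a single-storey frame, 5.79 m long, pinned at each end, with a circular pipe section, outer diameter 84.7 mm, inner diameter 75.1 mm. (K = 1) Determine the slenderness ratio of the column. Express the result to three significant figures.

d_o = 84.7 mm, d_i = 75.1 mm
I = π(d_o⁴ − d_i⁴)/64 = π(84.7⁴ − 75.10⁴)/64 = 9.650×10^5 mm⁴
A = 1.205×10^3 mm²;  r_min = √(I/A) = √(9.650×10^5/1.205×10^3) = 28.30 mm
L_e = K·L = 1 × 5.79 m = 5.790 m = 5790.0 mm
λ = L_e / r_min = 5790.0 / 28.30 = 205

λ ≈ 205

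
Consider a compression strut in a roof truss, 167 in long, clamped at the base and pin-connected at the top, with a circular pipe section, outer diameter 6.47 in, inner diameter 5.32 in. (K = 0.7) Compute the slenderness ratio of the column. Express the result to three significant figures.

d_o = 6.47 in, d_i = 5.32 in
I = π(d_o⁴ − d_i⁴)/64 = π(6.47⁴ − 5.320⁴)/64 = 46.70 in⁴
A = 10.65 in²;  r_min = √(I/A) = √(46.70/10.65) = 2.094 in
L_e = K·L = 0.7 × 167 = 116.9 in
λ = L_e / r_min = 116.90 / 2.094 = 55.8

λ ≈ 55.8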